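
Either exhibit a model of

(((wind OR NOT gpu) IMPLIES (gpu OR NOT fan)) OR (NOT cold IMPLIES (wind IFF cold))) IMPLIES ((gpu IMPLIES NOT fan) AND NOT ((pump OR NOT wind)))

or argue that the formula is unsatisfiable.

cold=T, gpu=F, fan=F, wind=T, pump=F

  (((wind OR NOT gpu) IMPLIES (gpu OR NOT fan)) OR (NOT cold IMPLIES (wind IFF cold))) IMPLIES ((gpu IMPLIES NOT fan) AND NOT ((pump OR NOT wind))) = True
    ((wind OR NOT gpu) IMPLIES (gpu OR NOT fan)) OR (NOT cold IMPLIES (wind IFF cold)) = True
      (wind OR NOT gpu) IMPLIES (gpu OR NOT fan) = True
        wind OR NOT gpu = True
          NOT gpu = True
        gpu OR NOT fan = True
          NOT fan = True
      NOT cold IMPLIES (wind IFF cold) = True
        NOT cold = False
        wind IFF cold = True
    (gpu IMPLIES NOT fan) AND NOT ((pump OR NOT wind)) = True
      gpu IMPLIES NOT fan = True
        NOT fan = True
      NOT ((pump OR NOT wind)) = True
        pump OR NOT wind = False
          NOT wind = False
The formula evaluates to True.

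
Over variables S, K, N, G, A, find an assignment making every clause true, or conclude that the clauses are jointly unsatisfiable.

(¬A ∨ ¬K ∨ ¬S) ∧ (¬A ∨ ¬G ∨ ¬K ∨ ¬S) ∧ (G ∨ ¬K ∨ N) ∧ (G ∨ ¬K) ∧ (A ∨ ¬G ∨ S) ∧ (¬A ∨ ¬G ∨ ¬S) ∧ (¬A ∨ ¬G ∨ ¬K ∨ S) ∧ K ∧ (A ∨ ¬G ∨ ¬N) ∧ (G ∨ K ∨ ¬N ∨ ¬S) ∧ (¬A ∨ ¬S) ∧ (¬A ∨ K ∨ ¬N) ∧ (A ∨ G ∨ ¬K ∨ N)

Unit clause (K) forces K = True.
In (G ∨ ¬K) only G is left, so G = True.
Set S = True.
  then (¬A ∨ ¬K ∨ ¬S) forces A = False.
  then (A ∨ ¬G ∨ ¬N) forces N = False.
All clauses satisfied.

S=T; K=T; N=F; G=T; A=F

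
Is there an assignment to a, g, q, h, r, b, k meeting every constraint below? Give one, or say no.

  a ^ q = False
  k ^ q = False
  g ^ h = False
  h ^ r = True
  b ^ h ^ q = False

a=F; g=T; q=F; h=T; r=F; b=T; k=F

a ^ q = F ^ F = False ✓
k ^ q = F ^ F = False ✓
g ^ h = T ^ T = False ✓
h ^ r = T ^ F = True ✓
b ^ h ^ q = T ^ T ^ F = False ✓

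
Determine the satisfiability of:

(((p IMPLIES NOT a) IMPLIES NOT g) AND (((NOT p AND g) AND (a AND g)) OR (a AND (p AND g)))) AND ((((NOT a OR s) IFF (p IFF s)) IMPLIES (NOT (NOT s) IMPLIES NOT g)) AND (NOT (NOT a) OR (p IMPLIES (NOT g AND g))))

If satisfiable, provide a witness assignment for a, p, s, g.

a=T, p=T, s=F, g=T

  ((p IMPLIES NOT a) IMPLIES NOT g) AND (((NOT p AND g) AND (a AND g)) OR (a AND (p AND g))) = True
    (p IMPLIES NOT a) IMPLIES NOT g = True
      p IMPLIES NOT a = False
        NOT a = False
      NOT g = False
    ((NOT p AND g) AND (a AND g)) OR (a AND (p AND g)) = True
      (NOT p AND g) AND (a AND g) = False
        NOT p AND g = False
          NOT p = False
        a AND g = True
      a AND (p AND g) = True
        p AND g = True
  (((NOT a OR s) IFF (p IFF s)) IMPLIES (NOT (NOT s) IMPLIES NOT g)) AND (NOT (NOT a) OR (p IMPLIES (NOT g AND g))) = True
    ((NOT a OR s) IFF (p IFF s)) IMPLIES (NOT (NOT s) IMPLIES NOT g) = True
      (NOT a OR s) IFF (p IFF s) = True
        NOT a OR s = False
          NOT a = False
        p IFF s = False
      NOT (NOT s) IMPLIES NOT g = True
        NOT (NOT s) = False
          NOT s = True
        NOT g = False
    NOT (NOT a) OR (p IMPLIES (NOT g AND g)) = True
      NOT (NOT a) = True
        NOT a = False
      p IMPLIES (NOT g AND g) = False
        NOT g AND g = False
          NOT g = False
Both conjuncts True, so the formula holds.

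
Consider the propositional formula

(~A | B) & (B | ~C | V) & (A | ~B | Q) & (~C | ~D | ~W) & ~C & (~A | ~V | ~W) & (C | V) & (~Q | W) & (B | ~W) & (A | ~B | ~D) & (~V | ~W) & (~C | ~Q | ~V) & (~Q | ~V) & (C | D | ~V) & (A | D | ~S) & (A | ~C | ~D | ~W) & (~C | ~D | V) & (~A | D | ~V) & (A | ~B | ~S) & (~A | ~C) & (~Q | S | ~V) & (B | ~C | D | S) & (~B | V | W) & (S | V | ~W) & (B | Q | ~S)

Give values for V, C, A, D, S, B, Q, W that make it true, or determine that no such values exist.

V = True, C = False, A = True, D = True, S = True, B = True, Q = False, W = False

Unit clause (~C) forces C = False.
In (C | V) only V is left, so V = True.
In (~V | ~W) only ~W is left, so W = False.
In (~Q | ~V) only ~Q is left, so Q = False.
In (C | D | ~V) only D is left, so D = True.
Set A = True.
  then (~A | B) forces B = True.
Set S = True.
All clauses satisfied.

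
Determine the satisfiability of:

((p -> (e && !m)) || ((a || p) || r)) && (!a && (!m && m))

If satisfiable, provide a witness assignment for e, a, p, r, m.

The formula is unsatisfiable.

Case m = True: the conjunct !m is False.
Case m = False: the conjunct m is False.
Both cases fail — unsatisfiable.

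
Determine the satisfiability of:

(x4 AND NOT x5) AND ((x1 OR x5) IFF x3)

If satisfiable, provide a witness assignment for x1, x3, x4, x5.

x1 = False, x3 = False, x4 = True, x5 = False

  x4 AND NOT x5 = True
    NOT x5 = True
  (x1 OR x5) IFF x3 = True
    x1 OR x5 = False
Both conjuncts True, so the formula holds.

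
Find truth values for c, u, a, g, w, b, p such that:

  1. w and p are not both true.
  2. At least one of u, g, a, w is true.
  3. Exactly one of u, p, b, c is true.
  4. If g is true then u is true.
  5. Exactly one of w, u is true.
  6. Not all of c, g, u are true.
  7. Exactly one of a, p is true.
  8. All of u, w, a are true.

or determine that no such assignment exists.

Unsatisfiable

Case w = True:
  (1) with w=T forces p = False.
  (5) with w=T forces u = False.
  Constraint (8) is violated (u=F) — contradiction.
Case w = False:
  Constraint (8) is violated (w=F) — contradiction.
Both cases fail — unsatisfiable.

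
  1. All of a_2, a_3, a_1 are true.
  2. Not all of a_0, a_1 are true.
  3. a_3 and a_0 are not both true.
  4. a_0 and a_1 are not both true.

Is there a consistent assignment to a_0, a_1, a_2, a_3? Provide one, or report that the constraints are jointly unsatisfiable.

a_0 = False, a_1 = True, a_2 = True, a_3 = True

  (1) {a_2, a_3, a_1}: all 3 true ✓
  (2) {a_0, a_1}: 1/2 true — not all ✓
  (3) a_3=T, a_0=F — not both ✓
  (4) a_0=F, a_1=T — not both ✓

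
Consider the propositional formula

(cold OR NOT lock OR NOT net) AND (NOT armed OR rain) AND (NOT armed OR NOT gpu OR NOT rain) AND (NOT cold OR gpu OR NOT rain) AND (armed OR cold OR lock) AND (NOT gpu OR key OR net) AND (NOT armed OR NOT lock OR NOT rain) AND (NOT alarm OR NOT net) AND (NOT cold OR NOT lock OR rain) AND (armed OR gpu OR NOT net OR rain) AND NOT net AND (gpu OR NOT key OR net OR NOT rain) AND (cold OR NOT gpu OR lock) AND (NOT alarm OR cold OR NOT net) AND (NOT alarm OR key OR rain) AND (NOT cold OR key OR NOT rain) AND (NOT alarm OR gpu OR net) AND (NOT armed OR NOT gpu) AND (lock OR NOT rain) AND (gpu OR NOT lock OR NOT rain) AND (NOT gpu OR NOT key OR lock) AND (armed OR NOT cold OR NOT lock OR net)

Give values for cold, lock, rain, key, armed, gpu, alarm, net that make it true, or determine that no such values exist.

Unit clause (NOT net) forces net = False.
Set cold = True.
Try lock = True:
  (NOT cold OR NOT lock OR rain) forces rain = True.
  (NOT cold OR gpu OR NOT rain) forces gpu = True.
  (NOT armed OR NOT gpu OR NOT rain) forces armed = False.
  clause (armed OR NOT cold OR NOT lock OR net) is falsified — backtrack.
So lock = False.
  then (lock OR NOT rain) forces rain = False.
  then (NOT armed OR rain) forces armed = False.
Set key = True.
  then (NOT gpu OR NOT key OR lock) forces gpu = False.
  then (NOT alarm OR gpu OR net) forces alarm = False.
All clauses satisfied.

cold = True, lock = False, rain = False, key = True, armed = False, gpu = False, alarm = False, net = False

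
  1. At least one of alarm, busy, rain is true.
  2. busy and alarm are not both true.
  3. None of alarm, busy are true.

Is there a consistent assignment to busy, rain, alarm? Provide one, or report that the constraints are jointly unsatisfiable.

busy=F, rain=T, alarm=F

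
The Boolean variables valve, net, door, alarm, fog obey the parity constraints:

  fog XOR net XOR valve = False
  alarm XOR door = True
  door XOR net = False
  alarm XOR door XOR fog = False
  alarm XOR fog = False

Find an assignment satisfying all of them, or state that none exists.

valve = True, net = False, door = False, alarm = True, fog = True

fog XOR net XOR valve = T XOR F XOR T = False ✓
alarm XOR door = T XOR F = True ✓
door XOR net = F XOR F = False ✓
alarm XOR door XOR fog = T XOR F XOR T = False ✓
alarm XOR fog = T XOR T = False ✓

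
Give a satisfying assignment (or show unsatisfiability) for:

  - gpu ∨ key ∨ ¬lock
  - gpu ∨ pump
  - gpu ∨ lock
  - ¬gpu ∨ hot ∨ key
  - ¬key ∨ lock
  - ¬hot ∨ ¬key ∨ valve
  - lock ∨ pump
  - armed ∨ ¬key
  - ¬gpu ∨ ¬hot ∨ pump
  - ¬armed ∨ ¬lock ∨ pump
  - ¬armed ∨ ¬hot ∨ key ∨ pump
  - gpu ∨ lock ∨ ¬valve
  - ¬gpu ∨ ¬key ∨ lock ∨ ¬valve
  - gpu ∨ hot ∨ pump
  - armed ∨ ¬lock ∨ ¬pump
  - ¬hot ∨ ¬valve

Set lock = False.
  then (gpu ∨ lock) forces gpu = True.
  then (¬key ∨ lock) forces key = False.
  then (lock ∨ pump) forces pump = True.
  then (¬gpu ∨ hot ∨ key) forces hot = True.
  then (¬hot ∨ ¬valve) forces valve = False.
Set armed = False.
All clauses satisfied.

lock = False, hot = True, gpu = True, pump = True, key = False, valve = False, armed = False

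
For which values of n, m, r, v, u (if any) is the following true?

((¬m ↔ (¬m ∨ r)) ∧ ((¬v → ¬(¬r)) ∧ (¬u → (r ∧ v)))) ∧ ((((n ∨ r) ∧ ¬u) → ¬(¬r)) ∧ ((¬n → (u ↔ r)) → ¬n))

n=F; m=F; r=T; v=T; u=F

  (¬m ↔ (¬m ∨ r)) ∧ ((¬v → ¬(¬r)) ∧ (¬u → (r ∧ v))) = True
    ¬m ↔ (¬m ∨ r) = True
      ¬m = True
      ¬m ∨ r = True
        ¬m = True
    (¬v → ¬(¬r)) ∧ (¬u → (r ∧ v)) = True
      ¬v → ¬(¬r) = True
        ¬v = False
        ¬(¬r) = True
          ¬r = False
      ¬u → (r ∧ v) = True
        ¬u = True
        r ∧ v = True
  (((n ∨ r) ∧ ¬u) → ¬(¬r)) ∧ ((¬n → (u ↔ r)) → ¬n) = True
    ((n ∨ r) ∧ ¬u) → ¬(¬r) = True
      (n ∨ r) ∧ ¬u = True
        n ∨ r = True
        ¬u = True
      ¬(¬r) = True
        ¬r = False
    (¬n → (u ↔ r)) → ¬n = True
      ¬n → (u ↔ r) = False
        ¬n = True
        u ↔ r = False
      ¬n = True
Both conjuncts True, so the formula holds.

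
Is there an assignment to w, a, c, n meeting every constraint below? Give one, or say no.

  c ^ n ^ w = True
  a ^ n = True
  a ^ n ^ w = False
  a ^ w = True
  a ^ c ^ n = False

w = True; a = False; c = True; n = True

c ^ n ^ w = T ^ T ^ T = True ✓
a ^ n = F ^ T = True ✓
a ^ n ^ w = F ^ T ^ T = False ✓
a ^ w = F ^ T = True ✓
a ^ c ^ n = F ^ T ^ T = False ✓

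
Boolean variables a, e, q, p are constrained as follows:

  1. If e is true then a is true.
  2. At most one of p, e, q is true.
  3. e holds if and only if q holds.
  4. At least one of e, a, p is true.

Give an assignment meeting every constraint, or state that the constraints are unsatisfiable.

a = True; e = False; q = False; p = True

  (1) e=F ⇒ a: vacuous ✓
  (2) {p, e, q}: 1 true — at most one ✓
  (3) e=F, q=F — same ✓
  (4) {e, a, p}: 2 true — at least one ✓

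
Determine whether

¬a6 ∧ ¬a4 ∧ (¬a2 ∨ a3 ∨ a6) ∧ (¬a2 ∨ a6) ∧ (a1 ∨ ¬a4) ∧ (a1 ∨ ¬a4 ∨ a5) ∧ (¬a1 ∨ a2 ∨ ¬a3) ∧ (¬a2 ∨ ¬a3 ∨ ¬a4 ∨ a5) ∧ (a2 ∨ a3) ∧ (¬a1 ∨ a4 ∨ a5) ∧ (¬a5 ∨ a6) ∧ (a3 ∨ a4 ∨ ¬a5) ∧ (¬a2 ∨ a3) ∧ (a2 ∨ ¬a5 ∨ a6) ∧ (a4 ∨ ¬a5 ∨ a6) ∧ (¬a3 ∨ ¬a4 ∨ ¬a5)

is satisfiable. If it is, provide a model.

Unit clause (¬a6) forces a6 = False.
Unit clause (¬a4) forces a4 = False.
In (¬a2 ∨ a6) only ¬a2 is left, so a2 = False.
In (a2 ∨ a3) only a3 is left, so a3 = True.
In (¬a5 ∨ a6) only ¬a5 is left, so a5 = False.
In (¬a1 ∨ a2 ∨ ¬a3) only ¬a1 is left, so a1 = False.
All clauses satisfied.

a1 = False; a2 = False; a3 = True; a4 = False; a5 = False; a6 = False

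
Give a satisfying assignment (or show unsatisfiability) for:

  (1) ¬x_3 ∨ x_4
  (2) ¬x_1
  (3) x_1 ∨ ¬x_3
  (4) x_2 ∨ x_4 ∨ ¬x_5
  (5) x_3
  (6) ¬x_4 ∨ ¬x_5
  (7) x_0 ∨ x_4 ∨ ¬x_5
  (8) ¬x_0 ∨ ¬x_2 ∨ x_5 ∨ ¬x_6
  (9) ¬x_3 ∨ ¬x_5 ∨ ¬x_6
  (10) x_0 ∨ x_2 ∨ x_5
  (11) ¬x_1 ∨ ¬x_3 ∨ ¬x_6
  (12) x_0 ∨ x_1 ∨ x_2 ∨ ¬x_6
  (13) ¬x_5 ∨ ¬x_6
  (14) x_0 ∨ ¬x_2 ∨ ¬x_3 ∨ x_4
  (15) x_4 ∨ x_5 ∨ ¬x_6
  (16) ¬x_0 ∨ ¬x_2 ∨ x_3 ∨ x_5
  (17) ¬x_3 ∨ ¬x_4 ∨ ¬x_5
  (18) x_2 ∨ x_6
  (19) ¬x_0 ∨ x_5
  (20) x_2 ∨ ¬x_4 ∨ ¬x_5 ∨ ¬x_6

Case x_1 = True:
  Clause (¬x_1) is falsified — contradiction.
Case x_1 = False:
  (x_1 ∨ ¬x_3) forces x_3 = False.
  Clause (x_3) is falsified — contradiction.
Both cases fail, so the formula is unsatisfiable.

The formula is unsatisfiable.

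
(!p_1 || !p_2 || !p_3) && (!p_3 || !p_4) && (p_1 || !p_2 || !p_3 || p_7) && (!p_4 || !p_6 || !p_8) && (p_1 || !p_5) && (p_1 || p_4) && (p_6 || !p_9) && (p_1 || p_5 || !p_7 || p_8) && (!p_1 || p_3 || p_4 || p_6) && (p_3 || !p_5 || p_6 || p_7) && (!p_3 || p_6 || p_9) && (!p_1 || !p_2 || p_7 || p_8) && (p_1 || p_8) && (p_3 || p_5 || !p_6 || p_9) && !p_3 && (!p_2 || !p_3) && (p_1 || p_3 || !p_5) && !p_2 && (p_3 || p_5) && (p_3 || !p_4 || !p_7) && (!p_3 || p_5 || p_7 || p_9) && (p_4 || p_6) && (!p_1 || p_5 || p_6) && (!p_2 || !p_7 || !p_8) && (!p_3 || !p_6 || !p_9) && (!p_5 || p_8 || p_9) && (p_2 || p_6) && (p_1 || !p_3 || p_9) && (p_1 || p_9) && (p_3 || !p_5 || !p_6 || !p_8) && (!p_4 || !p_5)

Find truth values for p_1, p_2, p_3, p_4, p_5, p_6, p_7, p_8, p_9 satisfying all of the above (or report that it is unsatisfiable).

p_1=T, p_2=F, p_3=F, p_4=F, p_5=T, p_6=T, p_7=F, p_8=F, p_9=T

Unit clause (!p_3) forces p_3 = False.
Unit clause (!p_2) forces p_2 = False.
In (p_3 || p_5) only p_5 is left, so p_5 = True.
In (p_2 || p_6) only p_6 is left, so p_6 = True.
In (p_3 || !p_5 || !p_6 || !p_8) only !p_8 is left, so p_8 = False.
In (!p_4 || !p_5) only !p_4 is left, so p_4 = False.
In (p_1 || !p_5) only p_1 is left, so p_1 = True.
In (!p_5 || p_8 || p_9) only p_9 is left, so p_9 = True.
Set p_7 = False.
All clauses satisfied.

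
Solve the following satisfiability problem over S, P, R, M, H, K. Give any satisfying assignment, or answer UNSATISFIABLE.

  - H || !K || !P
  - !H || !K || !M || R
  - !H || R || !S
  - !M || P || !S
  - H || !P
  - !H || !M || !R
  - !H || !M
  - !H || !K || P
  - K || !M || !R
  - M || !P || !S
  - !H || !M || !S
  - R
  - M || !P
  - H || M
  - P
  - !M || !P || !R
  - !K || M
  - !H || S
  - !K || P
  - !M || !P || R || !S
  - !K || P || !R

UNSATISFIABLE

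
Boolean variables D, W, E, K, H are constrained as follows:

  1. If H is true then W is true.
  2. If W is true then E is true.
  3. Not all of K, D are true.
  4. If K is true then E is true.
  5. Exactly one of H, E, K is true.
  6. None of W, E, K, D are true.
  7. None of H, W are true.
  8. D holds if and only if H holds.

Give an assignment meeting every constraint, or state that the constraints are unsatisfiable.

Case H = True:
  Constraint (7) is violated (H=T) — contradiction.
Case H = False:
  (6) forces W = False.
  (6) forces E = False.
  (4) with E=F forces K = False.
  Constraint (5) is violated (H=F, E=F, K=F) — contradiction.
Both cases fail — unsatisfiable.

No satisfying assignment exists.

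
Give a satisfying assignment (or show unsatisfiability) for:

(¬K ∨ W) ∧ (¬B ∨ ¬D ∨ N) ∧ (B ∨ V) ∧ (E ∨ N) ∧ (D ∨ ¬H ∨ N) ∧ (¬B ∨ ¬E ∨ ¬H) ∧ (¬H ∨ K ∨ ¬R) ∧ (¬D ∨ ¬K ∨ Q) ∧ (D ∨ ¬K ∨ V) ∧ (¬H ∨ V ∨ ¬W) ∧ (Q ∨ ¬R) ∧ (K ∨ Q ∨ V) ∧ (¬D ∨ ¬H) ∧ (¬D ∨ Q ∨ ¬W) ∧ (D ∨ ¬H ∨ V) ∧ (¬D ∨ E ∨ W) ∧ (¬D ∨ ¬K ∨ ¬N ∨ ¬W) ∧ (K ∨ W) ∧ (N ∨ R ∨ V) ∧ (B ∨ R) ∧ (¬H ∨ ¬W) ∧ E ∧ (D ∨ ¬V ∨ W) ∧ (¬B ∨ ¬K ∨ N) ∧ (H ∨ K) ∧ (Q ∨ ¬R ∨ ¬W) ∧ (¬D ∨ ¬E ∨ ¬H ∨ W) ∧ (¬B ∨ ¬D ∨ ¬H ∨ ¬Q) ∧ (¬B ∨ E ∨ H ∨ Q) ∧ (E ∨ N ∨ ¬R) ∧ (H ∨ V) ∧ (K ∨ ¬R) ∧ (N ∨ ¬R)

K = True, N = True, V = True, Q = True, E = True, W = True, B = True, R = True, D = False, H = False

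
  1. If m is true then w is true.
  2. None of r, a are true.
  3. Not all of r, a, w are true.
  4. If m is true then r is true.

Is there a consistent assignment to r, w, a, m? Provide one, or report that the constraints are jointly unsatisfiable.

r = False, w = True, a = False, m = False

  (1) m=F ⇒ w: vacuous ✓
  (2) {r, a}: 0 true — none ✓
  (3) {r, a, w}: 1/3 true — not all ✓
  (4) m=F ⇒ r: vacuous ✓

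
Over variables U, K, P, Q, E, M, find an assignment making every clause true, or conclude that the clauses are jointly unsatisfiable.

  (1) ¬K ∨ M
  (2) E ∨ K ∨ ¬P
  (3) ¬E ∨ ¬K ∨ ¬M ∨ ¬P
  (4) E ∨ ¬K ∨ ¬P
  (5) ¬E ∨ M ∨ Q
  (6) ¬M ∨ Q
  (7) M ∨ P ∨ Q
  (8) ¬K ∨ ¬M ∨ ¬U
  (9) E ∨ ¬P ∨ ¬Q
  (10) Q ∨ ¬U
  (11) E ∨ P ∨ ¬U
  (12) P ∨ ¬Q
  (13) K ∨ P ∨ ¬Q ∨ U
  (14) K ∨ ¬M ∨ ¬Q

U: False; K: False; P: True; Q: True; E: True; M: False

Set U = False.
Try K = True:
  (¬K ∨ M) forces M = True.
  (¬M ∨ Q) forces Q = True.
  (P ∨ ¬Q) forces P = True.
  (¬E ∨ ¬K ∨ ¬M ∨ ¬P) forces E = False.
  clause (E ∨ ¬K ∨ ¬P) is falsified — backtrack.
So K = False.
Try P = False:
  (P ∨ ¬Q) forces Q = False.
  (¬M ∨ Q) forces M = False.
  clause (M ∨ P ∨ Q) is falsified — backtrack.
So P = True.
  then (E ∨ K ∨ ¬P) forces E = True.
Try Q = False:
  (¬E ∨ M ∨ Q) forces M = True.
  clause (¬M ∨ Q) is falsified — backtrack.
So Q = True.
  then (K ∨ ¬M ∨ ¬Q) forces M = False.
All clauses satisfied.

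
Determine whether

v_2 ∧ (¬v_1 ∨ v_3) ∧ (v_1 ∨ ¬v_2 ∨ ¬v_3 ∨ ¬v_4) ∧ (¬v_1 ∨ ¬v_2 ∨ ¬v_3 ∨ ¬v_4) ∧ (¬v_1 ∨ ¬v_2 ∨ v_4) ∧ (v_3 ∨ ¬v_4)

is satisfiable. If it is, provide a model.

v_1=F, v_2=T, v_3=F, v_4=F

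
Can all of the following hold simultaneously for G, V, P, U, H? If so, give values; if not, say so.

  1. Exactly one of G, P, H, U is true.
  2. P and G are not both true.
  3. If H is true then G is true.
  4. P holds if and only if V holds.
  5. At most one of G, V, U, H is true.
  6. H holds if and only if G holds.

G=F, V=T, P=T, U=F, H=F

  (1) {G, P, H, U}: 1 true — exactly one ✓
  (2) P=T, G=F — not both ✓
  (3) H=F ⇒ G: vacuous ✓
  (4) P=T, V=T — same ✓
  (5) {G, V, U, H}: 1 true — at most one ✓
  (6) H=F, G=F — same ✓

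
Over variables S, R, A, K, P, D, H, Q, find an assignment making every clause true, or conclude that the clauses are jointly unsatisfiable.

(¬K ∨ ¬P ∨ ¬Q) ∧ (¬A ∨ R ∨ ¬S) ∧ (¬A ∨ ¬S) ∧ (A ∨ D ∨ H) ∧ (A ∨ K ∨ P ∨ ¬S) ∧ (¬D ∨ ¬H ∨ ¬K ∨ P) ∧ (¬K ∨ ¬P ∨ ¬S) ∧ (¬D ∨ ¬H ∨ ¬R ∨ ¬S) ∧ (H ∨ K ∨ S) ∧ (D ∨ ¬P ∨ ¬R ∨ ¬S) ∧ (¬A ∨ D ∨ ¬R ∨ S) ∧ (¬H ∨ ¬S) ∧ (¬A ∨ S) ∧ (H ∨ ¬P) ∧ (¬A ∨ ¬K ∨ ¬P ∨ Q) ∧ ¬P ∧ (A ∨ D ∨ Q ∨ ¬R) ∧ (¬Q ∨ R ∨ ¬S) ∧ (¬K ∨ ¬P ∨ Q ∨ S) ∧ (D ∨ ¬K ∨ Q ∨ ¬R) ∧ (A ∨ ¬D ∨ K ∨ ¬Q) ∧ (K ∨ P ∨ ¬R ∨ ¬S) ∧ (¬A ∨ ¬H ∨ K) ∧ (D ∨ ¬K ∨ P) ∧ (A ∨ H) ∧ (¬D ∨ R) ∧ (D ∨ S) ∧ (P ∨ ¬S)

Unit clause (¬P) forces P = False.
In (P ∨ ¬S) only ¬S is left, so S = False.
In (¬A ∨ S) only ¬A is left, so A = False.
In (A ∨ H) only H is left, so H = True.
In (D ∨ S) only D is left, so D = True.
In (¬D ∨ ¬H ∨ ¬K ∨ P) only ¬K is left, so K = False.
In (A ∨ ¬D ∨ K ∨ ¬Q) only ¬Q is left, so Q = False.
In (¬D ∨ R) only R is left, so R = True.
All clauses satisfied.

S = False, R = True, A = False, K = False, P = False, D = True, H = True, Q = False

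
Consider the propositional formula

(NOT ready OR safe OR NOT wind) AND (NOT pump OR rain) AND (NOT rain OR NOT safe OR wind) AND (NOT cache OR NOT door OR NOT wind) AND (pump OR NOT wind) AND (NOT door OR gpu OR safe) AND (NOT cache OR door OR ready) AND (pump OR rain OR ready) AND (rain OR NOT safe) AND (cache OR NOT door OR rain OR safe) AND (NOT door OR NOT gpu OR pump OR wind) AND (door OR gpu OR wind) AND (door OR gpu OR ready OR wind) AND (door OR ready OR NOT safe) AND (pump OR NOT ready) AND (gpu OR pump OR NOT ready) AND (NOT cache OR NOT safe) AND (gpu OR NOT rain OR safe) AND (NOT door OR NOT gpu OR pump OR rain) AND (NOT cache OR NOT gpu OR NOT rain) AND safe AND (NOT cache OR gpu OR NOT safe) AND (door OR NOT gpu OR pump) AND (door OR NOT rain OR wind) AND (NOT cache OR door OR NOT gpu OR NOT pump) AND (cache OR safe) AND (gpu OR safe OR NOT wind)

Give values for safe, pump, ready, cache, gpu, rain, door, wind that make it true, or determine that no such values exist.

safe = True, pump = True, ready = True, cache = False, gpu = False, rain = True, door = True, wind = True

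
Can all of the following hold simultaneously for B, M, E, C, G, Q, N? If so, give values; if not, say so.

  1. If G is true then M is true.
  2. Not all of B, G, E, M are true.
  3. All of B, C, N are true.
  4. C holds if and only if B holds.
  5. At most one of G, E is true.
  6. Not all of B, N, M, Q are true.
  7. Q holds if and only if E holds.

B=T, M=F, E=F, C=T, G=F, Q=F, N=T

  (1) G=F ⇒ M: vacuous ✓
  (2) {B, G, E, M}: 1/4 true — not all ✓
  (3) {B, C, N}: all 3 true ✓
  (4) C=T, B=T — same ✓
  (5) {G, E}: 0 true — at most one ✓
  (6) {B, N, M, Q}: 2/4 true — not all ✓
  (7) Q=F, E=F — same ✓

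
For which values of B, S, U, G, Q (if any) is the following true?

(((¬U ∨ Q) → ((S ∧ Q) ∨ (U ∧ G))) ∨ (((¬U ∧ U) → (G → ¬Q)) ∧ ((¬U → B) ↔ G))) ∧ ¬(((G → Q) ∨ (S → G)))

The conjunct ¬(((G → Q) ∨ (S → G))) is unsatisfiable on its own:
  S=F, G=F, Q=F: evaluates to False.
  S=F, G=F, Q=T: evaluates to False.
  S=F, G=T, Q=F: evaluates to False.
  S=F, G=T, Q=T: evaluates to False.
  S=T, G=F, Q=F: evaluates to False.
  S=T, G=F, Q=T: evaluates to False.
  S=T, G=T, Q=F: evaluates to False.
  S=T, G=T, Q=T: evaluates to False.
So the whole conjunction is unsatisfiable.

No satisfying assignment exists.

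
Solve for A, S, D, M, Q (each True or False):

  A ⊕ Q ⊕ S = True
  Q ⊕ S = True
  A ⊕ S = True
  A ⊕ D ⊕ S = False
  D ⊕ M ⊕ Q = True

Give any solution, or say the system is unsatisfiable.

A: False, S: True, D: True, M: False, Q: False

A ⊕ Q ⊕ S = F ⊕ F ⊕ T = True ✓
Q ⊕ S = F ⊕ T = True ✓
A ⊕ S = F ⊕ T = True ✓
A ⊕ D ⊕ S = F ⊕ T ⊕ T = False ✓
D ⊕ M ⊕ Q = T ⊕ F ⊕ F = True ✓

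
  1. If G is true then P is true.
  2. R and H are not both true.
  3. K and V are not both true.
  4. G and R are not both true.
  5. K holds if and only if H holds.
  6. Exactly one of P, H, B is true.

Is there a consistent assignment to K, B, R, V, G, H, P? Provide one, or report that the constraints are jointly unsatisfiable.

K=F, B=T, R=F, V=F, G=F, H=F, P=F

  (1) G=F ⇒ P: vacuous ✓
  (2) R=F, H=F — not both ✓
  (3) K=F, V=F — not both ✓
  (4) G=F, R=F — not both ✓
  (5) K=F, H=F — same ✓
  (6) {P, H, B}: 1 true — exactly one ✓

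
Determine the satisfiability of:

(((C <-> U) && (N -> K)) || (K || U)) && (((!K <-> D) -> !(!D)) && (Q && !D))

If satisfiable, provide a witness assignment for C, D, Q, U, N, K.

C = True, D = False, Q = True, U = True, N = True, K = False

  ((C <-> U) && (N -> K)) || (K || U) = True
    (C <-> U) && (N -> K) = False
      C <-> U = True
      N -> K = False
    K || U = True
  ((!K <-> D) -> !(!D)) && (Q && !D) = True
    (!K <-> D) -> !(!D) = True
      !K <-> D = False
        !K = True
      !(!D) = False
        !D = True
    Q && !D = True
      !D = True
Both conjuncts True, so the formula holds.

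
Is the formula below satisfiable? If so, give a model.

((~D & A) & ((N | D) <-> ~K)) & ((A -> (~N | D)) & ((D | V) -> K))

V: True, N: False, A: True, D: False, K: True

  (~D & A) & ((N | D) <-> ~K) = True
    ~D & A = True
      ~D = True
    (N | D) <-> ~K = True
      N | D = False
      ~K = False
  (A -> (~N | D)) & ((D | V) -> K) = True
    A -> (~N | D) = True
      ~N | D = True
        ~N = True
    (D | V) -> K = True
      D | V = True
Both conjuncts True, so the formula holds.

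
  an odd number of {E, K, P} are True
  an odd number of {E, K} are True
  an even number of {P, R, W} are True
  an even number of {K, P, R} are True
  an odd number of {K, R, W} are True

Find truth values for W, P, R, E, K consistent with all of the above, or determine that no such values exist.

W=T, P=F, R=T, E=F, K=T

{E, K, P}: 1 true → odd ✓
{E, K}: 1 true → odd ✓
{P, R, W}: 2 true → even ✓
{K, P, R}: 2 true → even ✓
{K, R, W}: 3 true → odd ✓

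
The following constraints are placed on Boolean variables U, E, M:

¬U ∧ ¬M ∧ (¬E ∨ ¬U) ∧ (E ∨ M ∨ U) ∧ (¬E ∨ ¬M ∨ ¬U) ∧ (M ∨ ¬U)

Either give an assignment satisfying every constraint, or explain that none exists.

U=F; E=T; M=F

Unit clause (¬U) forces U = False.
Unit clause (¬M) forces M = False.
In (E ∨ M ∨ U) only E is left, so E = True.
Check each clause:
  (¬U): ¬U holds.
  (¬M): ¬M holds.
  (¬E ∨ ¬U): ¬U holds.
  (E ∨ M ∨ U): E holds.
  (¬E ∨ ¬M ∨ ¬U): ¬M holds.
  (M ∨ ¬U): ¬U holds.
All clauses satisfied.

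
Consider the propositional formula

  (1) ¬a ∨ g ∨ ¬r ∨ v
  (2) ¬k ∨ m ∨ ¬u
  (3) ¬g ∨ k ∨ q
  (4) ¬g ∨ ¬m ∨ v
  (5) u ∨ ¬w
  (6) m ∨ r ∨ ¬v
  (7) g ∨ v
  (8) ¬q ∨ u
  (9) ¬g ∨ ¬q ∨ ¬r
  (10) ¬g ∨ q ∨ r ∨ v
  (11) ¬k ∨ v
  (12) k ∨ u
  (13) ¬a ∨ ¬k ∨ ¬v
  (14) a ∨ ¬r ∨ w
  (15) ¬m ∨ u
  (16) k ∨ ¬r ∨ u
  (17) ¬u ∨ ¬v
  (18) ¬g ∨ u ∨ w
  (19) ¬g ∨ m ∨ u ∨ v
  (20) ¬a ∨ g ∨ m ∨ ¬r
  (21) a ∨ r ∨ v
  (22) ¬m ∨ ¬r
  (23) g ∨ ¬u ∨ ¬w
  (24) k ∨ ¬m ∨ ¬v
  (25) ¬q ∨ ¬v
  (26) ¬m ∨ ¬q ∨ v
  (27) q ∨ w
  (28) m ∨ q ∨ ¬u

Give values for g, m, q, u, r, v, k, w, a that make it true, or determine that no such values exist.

Set g = True.
Set m = False.
Try q = False:
  (¬g ∨ k ∨ q) forces k = True.
  (¬k ∨ m ∨ ¬u) forces u = False.
  (u ∨ ¬w) forces w = False.
  clause (¬g ∨ u ∨ w) is falsified — backtrack.
So q = True.
  then (¬q ∨ u) forces u = True.
  then (¬g ∨ ¬q ∨ ¬r) forces r = False.
  then (¬u ∨ ¬v) forces v = False.
  then (a ∨ r ∨ v) forces a = True.
  then (¬k ∨ m ∨ ¬u) forces k = False.
Set w = False.
All clauses satisfied.

g = True; m = False; q = True; u = True; r = False; v = False; k = False; w = False; a = True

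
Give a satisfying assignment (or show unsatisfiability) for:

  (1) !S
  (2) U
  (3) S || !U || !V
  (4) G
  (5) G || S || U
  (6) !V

Unit clause (!S) forces S = False.
Unit clause (U) forces U = True.
In (S || !U || !V) only !V is left, so V = False.
Unit clause (G) forces G = True.
Check each clause:
  (!S): !S holds.
  (U): U holds.
  (S || !U || !V): !V holds.
  (G): G holds.
  (G || S || U): G holds.
  (!V): !V holds.
All clauses satisfied.

V = False, U = True, G = True, S = False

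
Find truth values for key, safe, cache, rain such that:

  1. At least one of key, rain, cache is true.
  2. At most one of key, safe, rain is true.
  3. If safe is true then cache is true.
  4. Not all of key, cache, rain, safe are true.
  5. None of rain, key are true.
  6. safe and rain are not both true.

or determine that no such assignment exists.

key = False, safe = True, cache = True, rain = False

  (1) {key, rain, cache}: 1 true — at least one ✓
  (2) {key, safe, rain}: 1 true — at most one ✓
  (3) safe=T ⇒ cache: T ✓
  (4) {key, cache, rain, safe}: 2/4 true — not all ✓
  (5) {rain, key}: 0 true — none ✓
  (6) safe=T, rain=F — not both ✓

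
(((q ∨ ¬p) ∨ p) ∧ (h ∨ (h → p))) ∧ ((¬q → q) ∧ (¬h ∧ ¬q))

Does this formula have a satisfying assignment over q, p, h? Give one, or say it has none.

The formula is unsatisfiable.

Case q = True: the conjunct ¬q is False.
Case q = False: the conjunct ¬q → q becomes ¬False → False = False.
Both cases fail — unsatisfiable.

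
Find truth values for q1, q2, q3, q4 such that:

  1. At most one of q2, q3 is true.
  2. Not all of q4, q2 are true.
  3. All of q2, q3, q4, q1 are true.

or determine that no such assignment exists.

Case q2 = True:
  (1) with q2=T forces q3 = False.
  Constraint (3) is violated (q3=F) — contradiction.
Case q2 = False:
  Constraint (3) is violated (q2=F) — contradiction.
Both cases fail — unsatisfiable.

Unsatisfiable — no assignment works.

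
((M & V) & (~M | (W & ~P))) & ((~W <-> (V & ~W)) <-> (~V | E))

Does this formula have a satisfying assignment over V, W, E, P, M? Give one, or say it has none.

V: True; W: True; E: True; P: False; M: True

  (M & V) & (~M | (W & ~P)) = True
    M & V = True
    ~M | (W & ~P) = True
      ~M = False
      W & ~P = True
        ~P = True
  (~W <-> (V & ~W)) <-> (~V | E) = True
    ~W <-> (V & ~W) = True
      ~W = False
      V & ~W = False
        ~W = False
    ~V | E = True
      ~V = False
Both conjuncts True, so the formula holds.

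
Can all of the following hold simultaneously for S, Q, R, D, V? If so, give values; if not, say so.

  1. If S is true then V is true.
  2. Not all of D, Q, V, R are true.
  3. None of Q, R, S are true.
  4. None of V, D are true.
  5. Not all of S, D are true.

S = False; Q = False; R = False; D = False; V = False

  (1) S=F ⇒ V: vacuous ✓
  (2) {D, Q, V, R}: 0/4 true — not all ✓
  (3) {Q, R, S}: 0 true — none ✓
  (4) {V, D}: 0 true — none ✓
  (5) {S, D}: 0/2 true — not all ✓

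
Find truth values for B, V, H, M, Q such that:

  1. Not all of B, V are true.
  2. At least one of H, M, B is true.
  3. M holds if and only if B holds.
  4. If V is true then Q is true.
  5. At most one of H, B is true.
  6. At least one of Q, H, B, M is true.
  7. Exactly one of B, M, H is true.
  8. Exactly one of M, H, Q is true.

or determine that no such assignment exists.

B: False, V: False, H: True, M: False, Q: False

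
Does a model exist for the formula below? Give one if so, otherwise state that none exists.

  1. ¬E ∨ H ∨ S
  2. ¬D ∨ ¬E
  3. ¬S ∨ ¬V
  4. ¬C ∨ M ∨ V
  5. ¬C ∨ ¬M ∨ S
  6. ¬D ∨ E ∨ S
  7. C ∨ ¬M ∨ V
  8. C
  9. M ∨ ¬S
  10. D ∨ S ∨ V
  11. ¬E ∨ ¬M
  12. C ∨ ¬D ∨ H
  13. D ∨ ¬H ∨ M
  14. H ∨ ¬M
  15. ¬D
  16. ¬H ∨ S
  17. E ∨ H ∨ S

C: True, E: False, S: True, H: True, M: True, V: False, D: False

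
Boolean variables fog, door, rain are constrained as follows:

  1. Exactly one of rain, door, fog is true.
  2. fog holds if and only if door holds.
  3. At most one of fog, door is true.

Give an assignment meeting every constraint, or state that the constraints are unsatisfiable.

fog = False, door = False, rain = True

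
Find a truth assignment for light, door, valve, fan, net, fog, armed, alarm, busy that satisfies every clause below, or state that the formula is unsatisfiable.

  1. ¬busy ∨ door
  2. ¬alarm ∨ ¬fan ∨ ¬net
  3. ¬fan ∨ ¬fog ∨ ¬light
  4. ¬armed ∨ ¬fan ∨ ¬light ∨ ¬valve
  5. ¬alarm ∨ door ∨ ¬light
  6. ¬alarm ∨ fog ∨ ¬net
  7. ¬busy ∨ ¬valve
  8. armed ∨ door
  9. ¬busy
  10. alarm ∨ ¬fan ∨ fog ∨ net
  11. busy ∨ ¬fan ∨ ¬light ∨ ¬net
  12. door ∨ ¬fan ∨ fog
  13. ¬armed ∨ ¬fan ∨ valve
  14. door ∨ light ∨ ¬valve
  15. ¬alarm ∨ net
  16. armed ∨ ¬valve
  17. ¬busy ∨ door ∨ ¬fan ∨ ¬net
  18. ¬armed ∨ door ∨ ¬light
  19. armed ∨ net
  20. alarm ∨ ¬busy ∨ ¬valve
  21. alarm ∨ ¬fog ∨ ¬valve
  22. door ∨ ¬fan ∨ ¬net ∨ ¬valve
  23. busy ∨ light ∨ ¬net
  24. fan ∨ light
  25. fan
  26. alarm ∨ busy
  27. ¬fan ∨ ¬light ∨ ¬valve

Case fan = True:
  (¬busy) forces busy = False.
  (alarm ∨ busy) forces alarm = True.
  (¬alarm ∨ ¬fan ∨ ¬net) forces net = False.
  Clause (¬alarm ∨ net) is falsified — contradiction.
Case fan = False:
  Clause (fan) is falsified — contradiction.
Both cases fail, so the formula is unsatisfiable.

Unsatisfiable — no assignment works.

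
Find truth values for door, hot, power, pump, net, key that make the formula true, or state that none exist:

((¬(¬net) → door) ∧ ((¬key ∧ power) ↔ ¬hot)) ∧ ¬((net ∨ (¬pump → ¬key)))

door: False, hot: True, power: True, pump: False, net: False, key: True

  (¬(¬net) → door) ∧ ((¬key ∧ power) ↔ ¬hot) = True
    ¬(¬net) → door = True
      ¬(¬net) = False
        ¬net = True
    (¬key ∧ power) ↔ ¬hot = True
      ¬key ∧ power = False
        ¬key = False
      ¬hot = False
  ¬((net ∨ (¬pump → ¬key))) = True
    net ∨ (¬pump → ¬key) = False
      ¬pump → ¬key = False
        ¬pump = True
        ¬key = False
Both conjuncts True, so the formula holds.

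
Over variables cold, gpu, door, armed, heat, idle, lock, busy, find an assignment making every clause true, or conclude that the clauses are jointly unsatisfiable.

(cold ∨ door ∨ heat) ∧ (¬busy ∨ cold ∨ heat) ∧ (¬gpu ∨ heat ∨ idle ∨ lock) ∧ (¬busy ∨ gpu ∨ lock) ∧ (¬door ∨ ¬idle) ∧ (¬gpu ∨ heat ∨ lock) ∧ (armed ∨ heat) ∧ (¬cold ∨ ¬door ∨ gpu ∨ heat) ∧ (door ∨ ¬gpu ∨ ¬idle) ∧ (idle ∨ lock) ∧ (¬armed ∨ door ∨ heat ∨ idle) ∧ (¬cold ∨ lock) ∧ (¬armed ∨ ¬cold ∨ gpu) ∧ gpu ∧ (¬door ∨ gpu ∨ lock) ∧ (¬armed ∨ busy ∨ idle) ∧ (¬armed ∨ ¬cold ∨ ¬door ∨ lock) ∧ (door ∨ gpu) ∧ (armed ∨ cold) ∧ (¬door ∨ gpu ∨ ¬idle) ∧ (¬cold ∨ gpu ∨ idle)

Unit clause (gpu) forces gpu = True.
Set cold = True.
  then (¬cold ∨ lock) forces lock = True.
Set door = True.
  then (¬door ∨ ¬idle) forces idle = False.
Set armed = False.
  then (armed ∨ heat) forces heat = True.
Set busy = True.
All clauses satisfied.

cold: True, gpu: True, door: True, armed: False, heat: True, idle: False, lock: True, busy: True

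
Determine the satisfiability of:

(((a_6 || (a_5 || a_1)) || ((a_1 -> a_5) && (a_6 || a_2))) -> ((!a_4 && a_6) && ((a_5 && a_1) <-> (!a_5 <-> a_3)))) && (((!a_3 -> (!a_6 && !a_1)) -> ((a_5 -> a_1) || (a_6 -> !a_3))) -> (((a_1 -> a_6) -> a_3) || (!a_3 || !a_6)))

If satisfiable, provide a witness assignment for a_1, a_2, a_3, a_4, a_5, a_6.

a_1: False; a_2: False; a_3: True; a_4: True; a_5: False; a_6: False

  ((a_6 || (a_5 || a_1)) || ((a_1 -> a_5) && (a_6 || a_2))) -> ((!a_4 && a_6) && ((a_5 && a_1) <-> (!a_5 <-> a_3))) = True
    (a_6 || (a_5 || a_1)) || ((a_1 -> a_5) && (a_6 || a_2)) = False
      a_6 || (a_5 || a_1) = False
        a_5 || a_1 = False
      (a_1 -> a_5) && (a_6 || a_2) = False
        a_1 -> a_5 = True
        a_6 || a_2 = False
    (!a_4 && a_6) && ((a_5 && a_1) <-> (!a_5 <-> a_3)) = False
      !a_4 && a_6 = False
        !a_4 = False
      (a_5 && a_1) <-> (!a_5 <-> a_3) = False
        a_5 && a_1 = False
        !a_5 <-> a_3 = True
          !a_5 = True
  ((!a_3 -> (!a_6 && !a_1)) -> ((a_5 -> a_1) || (a_6 -> !a_3))) -> (((a_1 -> a_6) -> a_3) || (!a_3 || !a_6)) = True
    (!a_3 -> (!a_6 && !a_1)) -> ((a_5 -> a_1) || (a_6 -> !a_3)) = True
      !a_3 -> (!a_6 && !a_1) = True
        !a_3 = False
        !a_6 && !a_1 = True
          !a_6 = True
          !a_1 = True
      (a_5 -> a_1) || (a_6 -> !a_3) = True
        a_5 -> a_1 = True
        a_6 -> !a_3 = True
          !a_3 = False
    ((a_1 -> a_6) -> a_3) || (!a_3 || !a_6) = True
      (a_1 -> a_6) -> a_3 = True
        a_1 -> a_6 = True
      !a_3 || !a_6 = True
        !a_3 = False
        !a_6 = True
Both conjuncts True, so the formula holds.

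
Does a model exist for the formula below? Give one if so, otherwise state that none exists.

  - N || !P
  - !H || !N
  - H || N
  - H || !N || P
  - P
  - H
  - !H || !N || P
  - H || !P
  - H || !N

No satisfying assignment exists.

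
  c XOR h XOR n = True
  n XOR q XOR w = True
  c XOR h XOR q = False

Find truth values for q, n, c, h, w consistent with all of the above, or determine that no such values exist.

q = False, n = True, c = True, h = True, w = False

c XOR h XOR n = T XOR T XOR T = True ✓
n XOR q XOR w = T XOR F XOR F = True ✓
c XOR h XOR q = T XOR T XOR F = False ✓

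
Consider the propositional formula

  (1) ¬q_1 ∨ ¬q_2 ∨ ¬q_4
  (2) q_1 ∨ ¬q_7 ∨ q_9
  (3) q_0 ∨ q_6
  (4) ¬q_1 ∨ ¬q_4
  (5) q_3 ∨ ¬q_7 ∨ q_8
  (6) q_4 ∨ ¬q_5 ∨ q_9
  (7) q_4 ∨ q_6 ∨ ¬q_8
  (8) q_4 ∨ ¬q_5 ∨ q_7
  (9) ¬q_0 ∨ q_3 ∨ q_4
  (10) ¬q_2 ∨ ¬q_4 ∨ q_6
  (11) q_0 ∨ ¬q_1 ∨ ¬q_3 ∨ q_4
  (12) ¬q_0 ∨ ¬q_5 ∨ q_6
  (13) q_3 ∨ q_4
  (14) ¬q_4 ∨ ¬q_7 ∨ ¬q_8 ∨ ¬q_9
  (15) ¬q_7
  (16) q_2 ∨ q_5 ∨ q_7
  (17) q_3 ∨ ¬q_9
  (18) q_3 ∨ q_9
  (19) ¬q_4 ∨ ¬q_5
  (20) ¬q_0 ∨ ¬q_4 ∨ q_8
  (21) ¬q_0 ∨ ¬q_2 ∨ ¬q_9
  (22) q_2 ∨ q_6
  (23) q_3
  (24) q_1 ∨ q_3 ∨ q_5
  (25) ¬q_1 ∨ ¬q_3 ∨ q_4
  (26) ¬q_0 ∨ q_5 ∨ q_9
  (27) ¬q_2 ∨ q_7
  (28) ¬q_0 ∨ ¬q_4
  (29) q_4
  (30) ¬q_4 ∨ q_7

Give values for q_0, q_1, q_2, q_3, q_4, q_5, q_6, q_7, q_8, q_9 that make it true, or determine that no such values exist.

Unsatisfiable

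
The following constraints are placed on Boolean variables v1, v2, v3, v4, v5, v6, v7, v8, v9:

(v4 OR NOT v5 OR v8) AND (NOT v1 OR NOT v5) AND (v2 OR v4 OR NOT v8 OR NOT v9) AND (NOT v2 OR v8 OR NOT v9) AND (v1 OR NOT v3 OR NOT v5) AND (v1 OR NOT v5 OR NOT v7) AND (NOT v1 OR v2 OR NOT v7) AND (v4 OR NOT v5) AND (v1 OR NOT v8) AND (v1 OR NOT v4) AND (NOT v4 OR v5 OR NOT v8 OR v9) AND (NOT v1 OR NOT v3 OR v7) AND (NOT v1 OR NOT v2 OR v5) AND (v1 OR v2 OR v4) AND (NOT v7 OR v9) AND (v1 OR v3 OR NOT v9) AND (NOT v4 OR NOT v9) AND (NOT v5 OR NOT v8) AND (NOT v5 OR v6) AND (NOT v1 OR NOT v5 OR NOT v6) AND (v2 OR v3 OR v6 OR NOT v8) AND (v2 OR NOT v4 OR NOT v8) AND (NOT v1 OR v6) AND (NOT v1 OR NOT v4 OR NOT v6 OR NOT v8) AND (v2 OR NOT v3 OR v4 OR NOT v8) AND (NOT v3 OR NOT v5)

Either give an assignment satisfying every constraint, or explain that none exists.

Set v1 = True.
  then (NOT v1 OR NOT v5) forces v5 = False.
  then (NOT v1 OR NOT v2 OR v5) forces v2 = False.
  then (NOT v1 OR v6) forces v6 = True.
  then (NOT v1 OR v2 OR NOT v7) forces v7 = False.
  then (NOT v1 OR NOT v3 OR v7) forces v3 = False.
Set v4 = False.
Set v8 = True.
  then (v2 OR v4 OR NOT v8 OR NOT v9) forces v9 = False.
All clauses satisfied.

v1 = True, v2 = False, v3 = False, v4 = False, v5 = False, v6 = True, v7 = False, v8 = True, v9 = False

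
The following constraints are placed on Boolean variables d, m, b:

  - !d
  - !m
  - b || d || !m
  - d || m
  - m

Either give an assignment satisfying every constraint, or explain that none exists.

Case m = True:
  Clause (!m) is falsified — contradiction.
Case m = False:
  Clause (m) is falsified — contradiction.
Both cases fail, so the formula is unsatisfiable.

Unsatisfiable — no assignment works.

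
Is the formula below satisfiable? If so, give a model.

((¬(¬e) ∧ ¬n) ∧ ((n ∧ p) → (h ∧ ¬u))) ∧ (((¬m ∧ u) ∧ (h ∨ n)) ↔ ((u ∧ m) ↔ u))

m = False; e = True; p = True; u = True; h = False; n = False

  (¬(¬e) ∧ ¬n) ∧ ((n ∧ p) → (h ∧ ¬u)) = True
    ¬(¬e) ∧ ¬n = True
      ¬(¬e) = True
        ¬e = False
      ¬n = True
    (n ∧ p) → (h ∧ ¬u) = True
      n ∧ p = False
      h ∧ ¬u = False
        ¬u = False
  ((¬m ∧ u) ∧ (h ∨ n)) ↔ ((u ∧ m) ↔ u) = True
    (¬m ∧ u) ∧ (h ∨ n) = False
      ¬m ∧ u = True
        ¬m = True
      h ∨ n = False
    (u ∧ m) ↔ u = False
      u ∧ m = False
Both conjuncts True, so the formula holds.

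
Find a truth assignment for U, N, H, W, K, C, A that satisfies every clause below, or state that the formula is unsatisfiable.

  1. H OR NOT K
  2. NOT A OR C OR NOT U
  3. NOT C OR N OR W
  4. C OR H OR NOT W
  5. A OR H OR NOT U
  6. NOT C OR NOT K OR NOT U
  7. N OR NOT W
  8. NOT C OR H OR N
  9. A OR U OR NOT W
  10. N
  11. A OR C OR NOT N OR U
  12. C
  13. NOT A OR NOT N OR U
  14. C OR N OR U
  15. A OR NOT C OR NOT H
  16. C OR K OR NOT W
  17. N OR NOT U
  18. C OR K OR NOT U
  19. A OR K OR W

U = True, N = True, H = True, W = True, K = False, C = True, A = True

Unit clause (N) forces N = True.
Unit clause (C) forces C = True.
Try U = False:
  (NOT A OR NOT N OR U) forces A = False.
  (A OR U OR NOT W) forces W = False.
  (A OR NOT C OR NOT H) forces H = False.
  (H OR NOT K) forces K = False.
  clause (A OR K OR W) is falsified — backtrack.
So U = True.
  then (NOT C OR NOT K OR NOT U) forces K = False.
Set H = True.
  then (A OR NOT C OR NOT H) forces A = True.
Set W = True.
All clauses satisfied.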